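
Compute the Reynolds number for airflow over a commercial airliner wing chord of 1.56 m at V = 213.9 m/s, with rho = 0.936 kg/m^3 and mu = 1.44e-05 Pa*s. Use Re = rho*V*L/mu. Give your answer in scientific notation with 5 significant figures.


Step 1: Numerator = rho * V * L = 0.936 * 213.9 * 1.56 = 312.328224
Step 2: Re = 312.328224 / 1.44e-05
Step 3: Re = 2.1689e+07

2.1689e+07


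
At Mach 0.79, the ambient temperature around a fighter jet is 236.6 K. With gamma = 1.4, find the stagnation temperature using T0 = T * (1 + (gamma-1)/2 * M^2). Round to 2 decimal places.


Step 1: (gamma-1)/2 = 0.2
Step 2: M^2 = 0.6241
Step 3: 1 + 0.2 * 0.6241 = 1.12482
Step 4: T0 = 236.6 * 1.12482 = 266.13 K

266.13


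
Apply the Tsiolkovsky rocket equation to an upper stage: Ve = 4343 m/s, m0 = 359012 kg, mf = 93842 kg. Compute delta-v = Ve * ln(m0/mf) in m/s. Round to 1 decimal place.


Step 1: Mass ratio m0/mf = 359012 / 93842 = 3.825707
Step 2: ln(3.825707) = 1.341743
Step 3: delta-v = 4343 * 1.341743 = 5827.2 m/s

5827.2


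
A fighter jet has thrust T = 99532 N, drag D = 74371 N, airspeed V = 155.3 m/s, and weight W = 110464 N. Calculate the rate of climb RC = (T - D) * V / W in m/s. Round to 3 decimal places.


Step 1: Excess thrust = T - D = 99532 - 74371 = 25161 N
Step 2: Excess power = 25161 * 155.3 = 3907503.3 W
Step 3: RC = 3907503.3 / 110464 = 35.374 m/s

35.374


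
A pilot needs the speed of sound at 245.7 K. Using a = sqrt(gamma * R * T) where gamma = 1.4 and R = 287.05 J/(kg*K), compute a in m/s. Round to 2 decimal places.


Step 1: gamma * R * T = 1.4 * 287.05 * 245.7 = 98739.459
Step 2: a = sqrt(98739.459) = 314.23 m/s

314.23


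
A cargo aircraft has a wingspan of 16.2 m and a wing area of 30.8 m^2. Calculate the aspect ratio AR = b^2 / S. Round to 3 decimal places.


Step 1: b^2 = 16.2^2 = 262.44
Step 2: AR = 262.44 / 30.8 = 8.521

8.521


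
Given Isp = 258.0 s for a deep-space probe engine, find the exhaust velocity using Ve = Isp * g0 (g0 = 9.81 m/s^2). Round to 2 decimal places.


Step 1: Ve = Isp * g0 = 258.0 * 9.81
Step 2: Ve = 2530.98 m/s

2530.98


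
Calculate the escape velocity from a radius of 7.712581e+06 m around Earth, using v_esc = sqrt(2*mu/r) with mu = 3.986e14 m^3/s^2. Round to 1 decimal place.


Step 1: 2*mu/r = 2 * 3.986e14 / 7.712581e+06 = 103363582.1783
Step 2: v_esc = sqrt(103363582.1783) = 10166.8 m/s

10166.8


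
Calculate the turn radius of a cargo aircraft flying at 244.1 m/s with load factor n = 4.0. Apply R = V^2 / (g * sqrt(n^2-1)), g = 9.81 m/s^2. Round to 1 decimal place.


Step 1: V^2 = 244.1^2 = 59584.81
Step 2: n^2 - 1 = 4.0^2 - 1 = 15.0
Step 3: sqrt(15.0) = 3.872983
Step 4: R = 59584.81 / (9.81 * 3.872983) = 1568.3 m

1568.3


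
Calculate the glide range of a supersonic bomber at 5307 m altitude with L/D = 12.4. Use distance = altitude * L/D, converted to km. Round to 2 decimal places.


Step 1: Glide distance = altitude * L/D = 5307 * 12.4 = 65806.8 m
Step 2: Convert to km: 65806.8 / 1000 = 65.81 km

65.81


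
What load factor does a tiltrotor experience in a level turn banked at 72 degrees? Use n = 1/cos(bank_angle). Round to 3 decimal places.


Step 1: Convert 72 degrees to radians = 1.256637
Step 2: cos(72 deg) = 0.309017
Step 3: n = 1 / 0.309017 = 3.236

3.236


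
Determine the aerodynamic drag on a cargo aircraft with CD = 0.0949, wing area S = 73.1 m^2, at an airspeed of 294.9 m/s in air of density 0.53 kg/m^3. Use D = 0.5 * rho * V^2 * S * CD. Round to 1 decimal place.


Step 1: Dynamic pressure q = 0.5 * 0.53 * 294.9^2 = 23045.9926 Pa
Step 2: Drag D = q * S * CD = 23045.9926 * 73.1 * 0.0949
Step 3: D = 159874.4 N

159874.4


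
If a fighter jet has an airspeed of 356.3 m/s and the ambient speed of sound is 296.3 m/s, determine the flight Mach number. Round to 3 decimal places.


Step 1: M = V / a = 356.3 / 296.3
Step 2: M = 1.202

1.202


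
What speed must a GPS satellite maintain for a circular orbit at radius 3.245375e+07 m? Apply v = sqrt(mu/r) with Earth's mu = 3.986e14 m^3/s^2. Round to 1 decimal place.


Step 1: mu / r = 3.986e14 / 3.245375e+07 = 12282093.7488
Step 2: v = sqrt(12282093.7488) = 3504.6 m/s

3504.6


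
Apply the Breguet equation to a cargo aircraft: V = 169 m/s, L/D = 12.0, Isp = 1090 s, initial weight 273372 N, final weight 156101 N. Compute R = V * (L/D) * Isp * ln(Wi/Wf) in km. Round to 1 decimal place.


Step 1: Coefficient = V * (L/D) * Isp = 169 * 12.0 * 1090 = 2210520.0 m
Step 2: Wi/Wf = 273372 / 156101 = 1.751251
Step 3: ln(1.751251) = 0.56033
Step 4: R = 2210520.0 * 0.56033 = 1238621.3 m = 1238.6 km

1238.6


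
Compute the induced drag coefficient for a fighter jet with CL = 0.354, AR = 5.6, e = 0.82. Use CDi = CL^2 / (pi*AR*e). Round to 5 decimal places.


Step 1: CL^2 = 0.354^2 = 0.125316
Step 2: pi * AR * e = 3.14159 * 5.6 * 0.82 = 14.426193
Step 3: CDi = 0.125316 / 14.426193 = 0.00869

0.00869


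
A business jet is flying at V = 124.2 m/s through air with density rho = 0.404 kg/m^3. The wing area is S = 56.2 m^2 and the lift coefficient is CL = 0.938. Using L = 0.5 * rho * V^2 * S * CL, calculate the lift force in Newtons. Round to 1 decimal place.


Step 1: Calculate dynamic pressure q = 0.5 * 0.404 * 124.2^2 = 0.5 * 0.404 * 15425.64 = 3115.9793 Pa
Step 2: Multiply by wing area and lift coefficient: L = 3115.9793 * 56.2 * 0.938
Step 3: L = 175118.0355 * 0.938 = 164260.7 N

164260.7


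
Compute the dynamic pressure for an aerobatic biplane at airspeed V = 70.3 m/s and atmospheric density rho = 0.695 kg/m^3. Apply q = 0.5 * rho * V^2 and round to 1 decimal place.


Step 1: V^2 = 70.3^2 = 4942.09
Step 2: q = 0.5 * 0.695 * 4942.09
Step 3: q = 1717.4 Pa

1717.4


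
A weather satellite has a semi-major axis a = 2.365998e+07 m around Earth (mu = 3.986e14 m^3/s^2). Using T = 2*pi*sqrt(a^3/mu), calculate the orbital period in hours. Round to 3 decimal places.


Step 1: a^3 / mu = 1.324473e+22 / 3.986e14 = 3.322812e+07
Step 2: sqrt(3.322812e+07) = 5764.3841 s
Step 3: T = 2*pi * 5764.3841 = 36218.69 s
Step 4: T in hours = 36218.69 / 3600 = 10.061 hours

10.061


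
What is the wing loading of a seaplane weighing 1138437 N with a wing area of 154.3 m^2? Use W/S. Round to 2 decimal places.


Step 1: Wing loading = W / S = 1138437 / 154.3
Step 2: Wing loading = 7378.08 N/m^2

7378.08


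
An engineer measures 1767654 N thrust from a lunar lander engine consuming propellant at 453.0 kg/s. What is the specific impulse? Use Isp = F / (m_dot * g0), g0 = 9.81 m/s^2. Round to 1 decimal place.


Step 1: m_dot * g0 = 453.0 * 9.81 = 4443.93
Step 2: Isp = 1767654 / 4443.93 = 397.8 s

397.8


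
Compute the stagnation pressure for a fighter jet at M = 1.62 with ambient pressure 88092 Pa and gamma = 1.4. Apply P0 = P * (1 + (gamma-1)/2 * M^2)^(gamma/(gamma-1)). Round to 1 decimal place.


Step 1: (gamma-1)/2 * M^2 = 0.2 * 2.6244 = 0.52488
Step 2: 1 + 0.52488 = 1.52488
Step 3: Exponent gamma/(gamma-1) = 3.5
Step 4: P0 = 88092 * 1.52488^3.5 = 385710.4 Pa

385710.4


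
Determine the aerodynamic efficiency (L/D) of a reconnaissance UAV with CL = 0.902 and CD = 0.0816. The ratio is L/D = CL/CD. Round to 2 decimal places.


Step 1: L/D = CL / CD = 0.902 / 0.0816
Step 2: L/D = 11.05

11.05


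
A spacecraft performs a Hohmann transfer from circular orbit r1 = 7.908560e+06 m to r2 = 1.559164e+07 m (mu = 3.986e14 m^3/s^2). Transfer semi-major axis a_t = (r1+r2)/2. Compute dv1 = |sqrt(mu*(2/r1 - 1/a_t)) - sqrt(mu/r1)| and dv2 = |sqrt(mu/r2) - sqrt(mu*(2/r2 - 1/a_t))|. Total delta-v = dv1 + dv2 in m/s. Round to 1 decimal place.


Step 1: Transfer semi-major axis a_t = (7.908560e+06 + 1.559164e+07) / 2 = 1.175010e+07 m
Step 2: v1 (circular at r1) = sqrt(mu/r1) = 7099.37 m/s
Step 3: v_t1 = sqrt(mu*(2/r1 - 1/a_t)) = 8177.96 m/s
Step 4: dv1 = |8177.96 - 7099.37| = 1078.59 m/s
Step 5: v2 (circular at r2) = 5056.18 m/s, v_t2 = 4148.11 m/s
Step 6: dv2 = |5056.18 - 4148.11| = 908.07 m/s
Step 7: Total delta-v = 1078.59 + 908.07 = 1986.7 m/s

1986.7


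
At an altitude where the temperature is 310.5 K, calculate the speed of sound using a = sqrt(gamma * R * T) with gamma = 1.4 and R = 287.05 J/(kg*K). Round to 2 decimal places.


Step 1: gamma * R * T = 1.4 * 287.05 * 310.5 = 124780.635
Step 2: a = sqrt(124780.635) = 353.24 m/s

353.24


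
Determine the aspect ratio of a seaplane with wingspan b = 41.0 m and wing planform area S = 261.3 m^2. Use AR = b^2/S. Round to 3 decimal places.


Step 1: b^2 = 41.0^2 = 1681.0
Step 2: AR = 1681.0 / 261.3 = 6.433

6.433


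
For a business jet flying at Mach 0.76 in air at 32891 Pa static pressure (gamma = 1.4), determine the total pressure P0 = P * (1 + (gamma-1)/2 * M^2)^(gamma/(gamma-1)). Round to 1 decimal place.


Step 1: (gamma-1)/2 * M^2 = 0.2 * 0.5776 = 0.11552
Step 2: 1 + 0.11552 = 1.11552
Step 3: Exponent gamma/(gamma-1) = 3.5
Step 4: P0 = 32891 * 1.11552^3.5 = 48222.3 Pa

48222.3


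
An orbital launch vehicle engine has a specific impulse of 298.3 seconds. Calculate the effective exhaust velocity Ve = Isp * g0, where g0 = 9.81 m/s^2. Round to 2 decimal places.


Step 1: Ve = Isp * g0 = 298.3 * 9.81
Step 2: Ve = 2926.32 m/s

2926.32


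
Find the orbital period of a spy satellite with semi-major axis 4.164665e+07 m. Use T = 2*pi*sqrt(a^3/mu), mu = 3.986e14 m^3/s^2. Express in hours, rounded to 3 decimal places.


Step 1: a^3 / mu = 7.223376e+22 / 3.986e14 = 1.812187e+08
Step 2: sqrt(1.812187e+08) = 13461.7482 s
Step 3: T = 2*pi * 13461.7482 = 84582.66 s
Step 4: T in hours = 84582.66 / 3600 = 23.495 hours

23.495


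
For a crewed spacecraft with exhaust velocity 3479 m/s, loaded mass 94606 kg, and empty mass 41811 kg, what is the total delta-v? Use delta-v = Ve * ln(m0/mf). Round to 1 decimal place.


Step 1: Mass ratio m0/mf = 94606 / 41811 = 2.262706
Step 2: ln(2.262706) = 0.816561
Step 3: delta-v = 3479 * 0.816561 = 2840.8 m/s

2840.8


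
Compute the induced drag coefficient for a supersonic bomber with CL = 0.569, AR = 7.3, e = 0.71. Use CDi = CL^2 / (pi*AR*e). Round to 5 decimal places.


Step 1: CL^2 = 0.569^2 = 0.323761
Step 2: pi * AR * e = 3.14159 * 7.3 * 0.71 = 16.282875
Step 3: CDi = 0.323761 / 16.282875 = 0.01988

0.01988


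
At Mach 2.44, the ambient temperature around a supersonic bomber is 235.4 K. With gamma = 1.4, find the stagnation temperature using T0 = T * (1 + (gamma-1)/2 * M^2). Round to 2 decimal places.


Step 1: (gamma-1)/2 = 0.2
Step 2: M^2 = 5.9536
Step 3: 1 + 0.2 * 5.9536 = 2.19072
Step 4: T0 = 235.4 * 2.19072 = 515.70 K

515.70


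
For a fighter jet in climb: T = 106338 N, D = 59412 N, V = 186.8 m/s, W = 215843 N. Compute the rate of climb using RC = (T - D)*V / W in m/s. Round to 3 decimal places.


Step 1: Excess thrust = T - D = 106338 - 59412 = 46926 N
Step 2: Excess power = 46926 * 186.8 = 8765776.8 W
Step 3: RC = 8765776.8 / 215843 = 40.612 m/s

40.612


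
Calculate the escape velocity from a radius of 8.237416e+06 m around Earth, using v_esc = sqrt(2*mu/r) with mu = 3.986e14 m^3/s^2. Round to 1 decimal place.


Step 1: 2*mu/r = 2 * 3.986e14 / 8.237416e+06 = 96777921.6201
Step 2: v_esc = sqrt(96777921.6201) = 9837.6 m/s

9837.6


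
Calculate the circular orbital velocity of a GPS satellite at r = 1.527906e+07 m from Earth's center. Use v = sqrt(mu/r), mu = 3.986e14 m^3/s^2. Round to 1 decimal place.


Step 1: mu / r = 3.986e14 / 1.527906e+07 = 26087992.3241
Step 2: v = sqrt(26087992.3241) = 5107.6 m/s

5107.6


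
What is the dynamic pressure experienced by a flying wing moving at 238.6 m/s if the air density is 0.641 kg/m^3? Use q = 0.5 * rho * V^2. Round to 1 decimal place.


Step 1: V^2 = 238.6^2 = 56929.96
Step 2: q = 0.5 * 0.641 * 56929.96
Step 3: q = 18246.1 Pa

18246.1


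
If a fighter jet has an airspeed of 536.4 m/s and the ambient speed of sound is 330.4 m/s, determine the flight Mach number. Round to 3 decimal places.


Step 1: M = V / a = 536.4 / 330.4
Step 2: M = 1.623

1.623


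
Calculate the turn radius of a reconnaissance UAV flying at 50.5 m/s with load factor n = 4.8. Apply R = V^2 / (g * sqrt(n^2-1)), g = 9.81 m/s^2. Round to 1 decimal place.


Step 1: V^2 = 50.5^2 = 2550.25
Step 2: n^2 - 1 = 4.8^2 - 1 = 22.04
Step 3: sqrt(22.04) = 4.694678
Step 4: R = 2550.25 / (9.81 * 4.694678) = 55.4 m

55.4


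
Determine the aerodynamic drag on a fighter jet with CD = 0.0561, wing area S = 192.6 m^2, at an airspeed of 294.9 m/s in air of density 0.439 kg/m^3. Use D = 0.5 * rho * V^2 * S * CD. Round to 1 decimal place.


Step 1: Dynamic pressure q = 0.5 * 0.439 * 294.9^2 = 19089.0392 Pa
Step 2: Drag D = q * S * CD = 19089.0392 * 192.6 * 0.0561
Step 3: D = 206254.4 N

206254.4


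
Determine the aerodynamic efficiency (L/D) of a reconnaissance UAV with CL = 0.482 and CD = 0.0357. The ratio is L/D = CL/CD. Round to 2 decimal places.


Step 1: L/D = CL / CD = 0.482 / 0.0357
Step 2: L/D = 13.50

13.50


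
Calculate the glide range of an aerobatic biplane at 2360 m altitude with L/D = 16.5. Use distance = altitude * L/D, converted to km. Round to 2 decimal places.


Step 1: Glide distance = altitude * L/D = 2360 * 16.5 = 38940.0 m
Step 2: Convert to km: 38940.0 / 1000 = 38.94 km

38.94


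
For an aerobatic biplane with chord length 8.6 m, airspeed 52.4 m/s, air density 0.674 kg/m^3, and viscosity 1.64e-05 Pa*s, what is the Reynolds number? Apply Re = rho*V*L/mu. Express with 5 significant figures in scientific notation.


Step 1: Numerator = rho * V * L = 0.674 * 52.4 * 8.6 = 303.73136
Step 2: Re = 303.73136 / 1.64e-05
Step 3: Re = 1.8520e+07

1.8520e+07


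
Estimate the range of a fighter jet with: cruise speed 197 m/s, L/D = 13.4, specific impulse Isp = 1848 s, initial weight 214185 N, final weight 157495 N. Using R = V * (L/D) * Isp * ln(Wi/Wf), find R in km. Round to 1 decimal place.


Step 1: Coefficient = V * (L/D) * Isp = 197 * 13.4 * 1848 = 4878350.4 m
Step 2: Wi/Wf = 214185 / 157495 = 1.359948
Step 3: ln(1.359948) = 0.307446
Step 4: R = 4878350.4 * 0.307446 = 1499831.3 m = 1499.8 km

1499.8


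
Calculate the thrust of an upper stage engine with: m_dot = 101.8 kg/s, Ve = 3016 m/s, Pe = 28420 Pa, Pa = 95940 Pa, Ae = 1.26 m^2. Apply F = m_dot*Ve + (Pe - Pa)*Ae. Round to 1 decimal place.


Step 1: Momentum thrust = m_dot * Ve = 101.8 * 3016 = 307028.8 N
Step 2: Pressure thrust = (Pe - Pa) * Ae = (28420 - 95940) * 1.26 = -85075.20 N
Step 3: Total thrust F = 307028.8 + -85075.20 = 221953.6 N

221953.6


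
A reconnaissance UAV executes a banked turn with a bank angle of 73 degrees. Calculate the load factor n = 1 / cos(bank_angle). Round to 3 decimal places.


Step 1: Convert 73 degrees to radians = 1.27409
Step 2: cos(73 deg) = 0.292372
Step 3: n = 1 / 0.292372 = 3.420

3.420


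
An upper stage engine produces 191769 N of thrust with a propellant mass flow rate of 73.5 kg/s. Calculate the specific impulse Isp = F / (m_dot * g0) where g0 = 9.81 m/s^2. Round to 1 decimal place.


Step 1: m_dot * g0 = 73.5 * 9.81 = 721.04
Step 2: Isp = 191769 / 721.04 = 266.0 s

266.0


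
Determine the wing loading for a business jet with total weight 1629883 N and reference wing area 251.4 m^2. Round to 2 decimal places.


Step 1: Wing loading = W / S = 1629883 / 251.4
Step 2: Wing loading = 6483.23 N/m^2

6483.23


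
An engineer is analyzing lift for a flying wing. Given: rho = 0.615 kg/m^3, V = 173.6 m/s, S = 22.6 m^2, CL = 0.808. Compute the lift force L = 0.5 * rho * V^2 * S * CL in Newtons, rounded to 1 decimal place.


Step 1: Calculate dynamic pressure q = 0.5 * 0.615 * 173.6^2 = 0.5 * 0.615 * 30136.96 = 9267.1152 Pa
Step 2: Multiply by wing area and lift coefficient: L = 9267.1152 * 22.6 * 0.808
Step 3: L = 209436.8035 * 0.808 = 169224.9 N

169224.9


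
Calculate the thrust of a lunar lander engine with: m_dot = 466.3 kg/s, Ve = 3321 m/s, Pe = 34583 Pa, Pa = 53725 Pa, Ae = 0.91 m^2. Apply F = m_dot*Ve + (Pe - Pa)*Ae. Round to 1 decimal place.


Step 1: Momentum thrust = m_dot * Ve = 466.3 * 3321 = 1548582.3 N
Step 2: Pressure thrust = (Pe - Pa) * Ae = (34583 - 53725) * 0.91 = -17419.22 N
Step 3: Total thrust F = 1548582.3 + -17419.22 = 1531163.1 N

1531163.1


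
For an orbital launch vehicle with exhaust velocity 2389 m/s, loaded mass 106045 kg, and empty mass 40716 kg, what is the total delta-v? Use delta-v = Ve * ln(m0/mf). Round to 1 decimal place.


Step 1: Mass ratio m0/mf = 106045 / 40716 = 2.604504
Step 2: ln(2.604504) = 0.957242
Step 3: delta-v = 2389 * 0.957242 = 2286.9 m/s

2286.9


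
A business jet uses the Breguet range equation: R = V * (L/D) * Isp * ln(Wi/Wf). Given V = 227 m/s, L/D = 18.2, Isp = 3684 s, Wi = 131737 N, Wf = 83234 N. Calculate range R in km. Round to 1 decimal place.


Step 1: Coefficient = V * (L/D) * Isp = 227 * 18.2 * 3684 = 15220077.6 m
Step 2: Wi/Wf = 131737 / 83234 = 1.582731
Step 3: ln(1.582731) = 0.459152
Step 4: R = 15220077.6 * 0.459152 = 6988322.9 m = 6988.3 km

6988.3


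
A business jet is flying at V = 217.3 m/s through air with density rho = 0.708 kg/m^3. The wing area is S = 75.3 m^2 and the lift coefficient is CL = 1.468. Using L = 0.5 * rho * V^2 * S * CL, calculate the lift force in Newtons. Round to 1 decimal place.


Step 1: Calculate dynamic pressure q = 0.5 * 0.708 * 217.3^2 = 0.5 * 0.708 * 47219.29 = 16715.6287 Pa
Step 2: Multiply by wing area and lift coefficient: L = 16715.6287 * 75.3 * 1.468
Step 3: L = 1258686.8381 * 1.468 = 1847752.3 N

1847752.3


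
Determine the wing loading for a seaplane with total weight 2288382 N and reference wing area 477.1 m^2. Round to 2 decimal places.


Step 1: Wing loading = W / S = 2288382 / 477.1
Step 2: Wing loading = 4796.44 N/m^2

4796.44


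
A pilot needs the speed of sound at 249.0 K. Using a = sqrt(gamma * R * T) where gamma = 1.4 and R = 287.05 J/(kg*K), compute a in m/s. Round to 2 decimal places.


Step 1: gamma * R * T = 1.4 * 287.05 * 249.0 = 100065.63
Step 2: a = sqrt(100065.63) = 316.33 m/s

316.33


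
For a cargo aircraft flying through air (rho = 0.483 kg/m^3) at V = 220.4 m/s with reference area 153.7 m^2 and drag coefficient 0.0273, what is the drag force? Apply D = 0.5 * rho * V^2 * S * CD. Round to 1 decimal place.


Step 1: Dynamic pressure q = 0.5 * 0.483 * 220.4^2 = 11731.1426 Pa
Step 2: Drag D = q * S * CD = 11731.1426 * 153.7 * 0.0273
Step 3: D = 49224.0 N

49224.0


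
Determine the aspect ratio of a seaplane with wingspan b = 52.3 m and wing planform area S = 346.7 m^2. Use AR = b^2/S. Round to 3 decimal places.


Step 1: b^2 = 52.3^2 = 2735.29
Step 2: AR = 2735.29 / 346.7 = 7.890

7.890


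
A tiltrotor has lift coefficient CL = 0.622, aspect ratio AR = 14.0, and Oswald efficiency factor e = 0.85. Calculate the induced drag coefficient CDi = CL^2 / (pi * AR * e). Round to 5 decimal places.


Step 1: CL^2 = 0.622^2 = 0.386884
Step 2: pi * AR * e = 3.14159 * 14.0 * 0.85 = 37.384953
Step 3: CDi = 0.386884 / 37.384953 = 0.01035

0.01035


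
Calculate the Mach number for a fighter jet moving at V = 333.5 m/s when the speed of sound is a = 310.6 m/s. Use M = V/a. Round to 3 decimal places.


Step 1: M = V / a = 333.5 / 310.6
Step 2: M = 1.074

1.074


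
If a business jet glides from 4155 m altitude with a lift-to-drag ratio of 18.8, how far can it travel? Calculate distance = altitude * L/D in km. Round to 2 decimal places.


Step 1: Glide distance = altitude * L/D = 4155 * 18.8 = 78114.0 m
Step 2: Convert to km: 78114.0 / 1000 = 78.11 km

78.11


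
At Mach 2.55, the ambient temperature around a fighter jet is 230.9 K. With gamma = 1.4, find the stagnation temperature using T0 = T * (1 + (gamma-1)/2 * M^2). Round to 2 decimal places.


Step 1: (gamma-1)/2 = 0.2
Step 2: M^2 = 6.5025
Step 3: 1 + 0.2 * 6.5025 = 2.3005
Step 4: T0 = 230.9 * 2.3005 = 531.19 K

531.19


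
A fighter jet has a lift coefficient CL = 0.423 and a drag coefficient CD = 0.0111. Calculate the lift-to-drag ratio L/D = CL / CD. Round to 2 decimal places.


Step 1: L/D = CL / CD = 0.423 / 0.0111
Step 2: L/D = 38.11

38.11


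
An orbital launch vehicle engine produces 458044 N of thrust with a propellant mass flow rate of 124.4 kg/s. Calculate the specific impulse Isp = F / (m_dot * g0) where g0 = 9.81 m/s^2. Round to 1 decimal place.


Step 1: m_dot * g0 = 124.4 * 9.81 = 1220.36
Step 2: Isp = 458044 / 1220.36 = 375.3 s

375.3


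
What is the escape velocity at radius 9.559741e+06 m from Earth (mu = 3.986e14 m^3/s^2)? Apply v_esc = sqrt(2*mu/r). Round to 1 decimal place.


Step 1: 2*mu/r = 2 * 3.986e14 / 9.559741e+06 = 83391380.5824
Step 2: v_esc = sqrt(83391380.5824) = 9131.9 m/s

9131.9


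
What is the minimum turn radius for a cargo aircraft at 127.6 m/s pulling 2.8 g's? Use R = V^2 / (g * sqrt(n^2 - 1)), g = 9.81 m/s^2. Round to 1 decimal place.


Step 1: V^2 = 127.6^2 = 16281.76
Step 2: n^2 - 1 = 2.8^2 - 1 = 6.84
Step 3: sqrt(6.84) = 2.615339
Step 4: R = 16281.76 / (9.81 * 2.615339) = 634.6 m

634.6


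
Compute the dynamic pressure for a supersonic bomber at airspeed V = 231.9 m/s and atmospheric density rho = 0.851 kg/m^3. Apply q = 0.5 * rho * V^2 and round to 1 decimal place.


Step 1: V^2 = 231.9^2 = 53777.61
Step 2: q = 0.5 * 0.851 * 53777.61
Step 3: q = 22882.4 Pa

22882.4


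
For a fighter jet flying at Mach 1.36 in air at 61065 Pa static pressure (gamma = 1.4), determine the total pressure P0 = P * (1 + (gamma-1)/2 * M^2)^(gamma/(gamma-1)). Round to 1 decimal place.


Step 1: (gamma-1)/2 * M^2 = 0.2 * 1.8496 = 0.36992
Step 2: 1 + 0.36992 = 1.36992
Step 3: Exponent gamma/(gamma-1) = 3.5
Step 4: P0 = 61065 * 1.36992^3.5 = 183749.3 Pa

183749.3


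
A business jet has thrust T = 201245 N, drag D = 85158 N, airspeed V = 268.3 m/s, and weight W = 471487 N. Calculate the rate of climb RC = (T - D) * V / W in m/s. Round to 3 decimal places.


Step 1: Excess thrust = T - D = 201245 - 85158 = 116087 N
Step 2: Excess power = 116087 * 268.3 = 31146142.1 W
Step 3: RC = 31146142.1 / 471487 = 66.059 m/s

66.059


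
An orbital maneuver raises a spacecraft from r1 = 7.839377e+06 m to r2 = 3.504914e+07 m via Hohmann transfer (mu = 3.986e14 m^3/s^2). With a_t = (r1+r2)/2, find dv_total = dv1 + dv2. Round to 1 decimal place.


Step 1: Transfer semi-major axis a_t = (7.839377e+06 + 3.504914e+07) / 2 = 2.144426e+07 m
Step 2: v1 (circular at r1) = sqrt(mu/r1) = 7130.63 m/s
Step 3: v_t1 = sqrt(mu*(2/r1 - 1/a_t)) = 9116.14 m/s
Step 4: dv1 = |9116.14 - 7130.63| = 1985.51 m/s
Step 5: v2 (circular at r2) = 3372.33 m/s, v_t2 = 2038.99 m/s
Step 6: dv2 = |3372.33 - 2038.99| = 1333.34 m/s
Step 7: Total delta-v = 1985.51 + 1333.34 = 3318.9 m/s

3318.9


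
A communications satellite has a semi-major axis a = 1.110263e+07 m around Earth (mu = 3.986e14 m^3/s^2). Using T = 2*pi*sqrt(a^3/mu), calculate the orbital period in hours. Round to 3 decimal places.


Step 1: a^3 / mu = 1.368603e+21 / 3.986e14 = 3.433526e+06
Step 2: sqrt(3.433526e+06) = 1852.9775 s
Step 3: T = 2*pi * 1852.9775 = 11642.6 s
Step 4: T in hours = 11642.6 / 3600 = 3.234 hours

3.234


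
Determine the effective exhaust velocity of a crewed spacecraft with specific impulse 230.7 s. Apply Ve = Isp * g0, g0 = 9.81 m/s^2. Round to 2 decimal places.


Step 1: Ve = Isp * g0 = 230.7 * 9.81
Step 2: Ve = 2263.17 m/s

2263.17


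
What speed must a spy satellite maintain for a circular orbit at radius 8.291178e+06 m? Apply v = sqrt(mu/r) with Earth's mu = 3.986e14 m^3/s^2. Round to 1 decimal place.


Step 1: mu / r = 3.986e14 / 8.291178e+06 = 48075195.105
Step 2: v = sqrt(48075195.105) = 6933.6 m/s

6933.6


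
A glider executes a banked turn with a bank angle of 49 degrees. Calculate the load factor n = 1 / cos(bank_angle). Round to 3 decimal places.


Step 1: Convert 49 degrees to radians = 0.855211
Step 2: cos(49 deg) = 0.656059
Step 3: n = 1 / 0.656059 = 1.524

1.524


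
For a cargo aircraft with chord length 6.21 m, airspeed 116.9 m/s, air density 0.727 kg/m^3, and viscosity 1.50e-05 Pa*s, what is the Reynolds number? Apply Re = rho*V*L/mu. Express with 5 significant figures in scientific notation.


Step 1: Numerator = rho * V * L = 0.727 * 116.9 * 6.21 = 527.764923
Step 2: Re = 527.764923 / 1.50e-05
Step 3: Re = 3.5184e+07

3.5184e+07


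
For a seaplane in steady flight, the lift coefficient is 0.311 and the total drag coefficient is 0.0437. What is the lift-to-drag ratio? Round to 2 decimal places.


Step 1: L/D = CL / CD = 0.311 / 0.0437
Step 2: L/D = 7.12

7.12


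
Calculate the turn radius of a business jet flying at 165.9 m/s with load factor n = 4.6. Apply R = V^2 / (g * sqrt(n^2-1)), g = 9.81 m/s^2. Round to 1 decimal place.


Step 1: V^2 = 165.9^2 = 27522.81
Step 2: n^2 - 1 = 4.6^2 - 1 = 20.16
Step 3: sqrt(20.16) = 4.489989
Step 4: R = 27522.81 / (9.81 * 4.489989) = 624.9 m

624.9


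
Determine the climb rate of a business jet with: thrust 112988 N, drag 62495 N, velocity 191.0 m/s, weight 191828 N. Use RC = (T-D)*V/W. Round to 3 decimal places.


Step 1: Excess thrust = T - D = 112988 - 62495 = 50493 N
Step 2: Excess power = 50493 * 191.0 = 9644163.0 W
Step 3: RC = 9644163.0 / 191828 = 50.275 m/s

50.275


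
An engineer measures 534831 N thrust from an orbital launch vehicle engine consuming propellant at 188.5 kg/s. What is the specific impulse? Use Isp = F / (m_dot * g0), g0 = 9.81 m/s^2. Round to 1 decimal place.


Step 1: m_dot * g0 = 188.5 * 9.81 = 1849.19
Step 2: Isp = 534831 / 1849.19 = 289.2 s

289.2


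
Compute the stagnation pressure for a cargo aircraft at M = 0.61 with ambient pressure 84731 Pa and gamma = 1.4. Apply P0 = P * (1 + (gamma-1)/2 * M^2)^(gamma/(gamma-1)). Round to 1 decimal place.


Step 1: (gamma-1)/2 * M^2 = 0.2 * 0.3721 = 0.07442
Step 2: 1 + 0.07442 = 1.07442
Step 3: Exponent gamma/(gamma-1) = 3.5
Step 4: P0 = 84731 * 1.07442^3.5 = 108931.0 Pa

108931.0


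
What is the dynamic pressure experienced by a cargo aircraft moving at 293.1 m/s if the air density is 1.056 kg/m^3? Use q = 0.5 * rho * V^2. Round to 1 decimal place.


Step 1: V^2 = 293.1^2 = 85907.61
Step 2: q = 0.5 * 1.056 * 85907.61
Step 3: q = 45359.2 Pa

45359.2


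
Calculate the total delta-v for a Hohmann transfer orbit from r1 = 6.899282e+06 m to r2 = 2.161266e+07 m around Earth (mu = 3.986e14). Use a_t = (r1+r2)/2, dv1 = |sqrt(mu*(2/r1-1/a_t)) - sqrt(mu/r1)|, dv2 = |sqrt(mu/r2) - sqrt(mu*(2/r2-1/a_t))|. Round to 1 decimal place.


Step 1: Transfer semi-major axis a_t = (6.899282e+06 + 2.161266e+07) / 2 = 1.425597e+07 m
Step 2: v1 (circular at r1) = sqrt(mu/r1) = 7600.93 m/s
Step 3: v_t1 = sqrt(mu*(2/r1 - 1/a_t)) = 9358.85 m/s
Step 4: dv1 = |9358.85 - 7600.93| = 1757.92 m/s
Step 5: v2 (circular at r2) = 4294.52 m/s, v_t2 = 2987.57 m/s
Step 6: dv2 = |4294.52 - 2987.57| = 1306.95 m/s
Step 7: Total delta-v = 1757.92 + 1306.95 = 3064.9 m/s

3064.9


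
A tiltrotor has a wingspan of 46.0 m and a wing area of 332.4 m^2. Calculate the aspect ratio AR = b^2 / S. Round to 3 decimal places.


Step 1: b^2 = 46.0^2 = 2116.0
Step 2: AR = 2116.0 / 332.4 = 6.366

6.366


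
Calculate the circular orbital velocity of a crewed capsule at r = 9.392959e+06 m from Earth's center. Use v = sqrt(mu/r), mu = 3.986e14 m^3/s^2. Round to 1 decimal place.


Step 1: mu / r = 3.986e14 / 9.392959e+06 = 42436041.7202
Step 2: v = sqrt(42436041.7202) = 6514.3 m/s

6514.3


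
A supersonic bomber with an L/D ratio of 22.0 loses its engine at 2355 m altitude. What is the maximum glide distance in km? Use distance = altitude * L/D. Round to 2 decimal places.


Step 1: Glide distance = altitude * L/D = 2355 * 22.0 = 51810.0 m
Step 2: Convert to km: 51810.0 / 1000 = 51.81 km

51.81


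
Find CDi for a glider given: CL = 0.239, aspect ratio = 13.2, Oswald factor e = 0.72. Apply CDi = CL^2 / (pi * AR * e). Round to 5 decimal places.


Step 1: CL^2 = 0.239^2 = 0.057121
Step 2: pi * AR * e = 3.14159 * 13.2 * 0.72 = 29.857697
Step 3: CDi = 0.057121 / 29.857697 = 0.00191

0.00191


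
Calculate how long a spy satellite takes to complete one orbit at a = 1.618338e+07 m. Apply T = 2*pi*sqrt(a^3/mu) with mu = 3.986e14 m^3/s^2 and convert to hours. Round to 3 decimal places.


Step 1: a^3 / mu = 4.238456e+21 / 3.986e14 = 1.063336e+07
Step 2: sqrt(1.063336e+07) = 3260.8829 s
Step 3: T = 2*pi * 3260.8829 = 20488.73 s
Step 4: T in hours = 20488.73 / 3600 = 5.691 hours

5.691


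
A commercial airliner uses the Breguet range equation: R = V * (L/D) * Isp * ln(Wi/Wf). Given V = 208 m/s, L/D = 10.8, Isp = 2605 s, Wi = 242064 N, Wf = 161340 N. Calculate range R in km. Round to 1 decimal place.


Step 1: Coefficient = V * (L/D) * Isp = 208 * 10.8 * 2605 = 5851872.0 m
Step 2: Wi/Wf = 242064 / 161340 = 1.500335
Step 3: ln(1.500335) = 0.405688
Step 4: R = 5851872.0 * 0.405688 = 2374035.5 m = 2374.0 km

2374.0


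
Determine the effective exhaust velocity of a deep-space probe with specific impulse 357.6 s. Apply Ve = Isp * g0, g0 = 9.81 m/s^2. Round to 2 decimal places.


Step 1: Ve = Isp * g0 = 357.6 * 9.81
Step 2: Ve = 3508.06 m/s

3508.06


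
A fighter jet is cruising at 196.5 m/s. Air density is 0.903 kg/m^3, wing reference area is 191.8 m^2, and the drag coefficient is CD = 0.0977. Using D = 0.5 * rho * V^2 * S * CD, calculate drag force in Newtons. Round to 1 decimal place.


Step 1: Dynamic pressure q = 0.5 * 0.903 * 196.5^2 = 17433.4309 Pa
Step 2: Drag D = q * S * CD = 17433.4309 * 191.8 * 0.0977
Step 3: D = 326682.6 N

326682.6


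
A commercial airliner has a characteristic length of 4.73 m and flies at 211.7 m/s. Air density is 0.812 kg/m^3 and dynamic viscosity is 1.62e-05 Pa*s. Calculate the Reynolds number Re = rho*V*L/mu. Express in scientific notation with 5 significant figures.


Step 1: Numerator = rho * V * L = 0.812 * 211.7 * 4.73 = 813.088892
Step 2: Re = 813.088892 / 1.62e-05
Step 3: Re = 5.0191e+07

5.0191e+07


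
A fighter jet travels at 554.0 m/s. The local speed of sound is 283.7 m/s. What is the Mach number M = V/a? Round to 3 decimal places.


Step 1: M = V / a = 554.0 / 283.7
Step 2: M = 1.953

1.953


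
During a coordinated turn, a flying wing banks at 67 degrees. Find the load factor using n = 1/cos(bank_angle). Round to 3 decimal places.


Step 1: Convert 67 degrees to radians = 1.169371
Step 2: cos(67 deg) = 0.390731
Step 3: n = 1 / 0.390731 = 2.559

2.559


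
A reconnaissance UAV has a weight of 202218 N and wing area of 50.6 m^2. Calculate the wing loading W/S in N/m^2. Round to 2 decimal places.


Step 1: Wing loading = W / S = 202218 / 50.6
Step 2: Wing loading = 3996.40 N/m^2

3996.40


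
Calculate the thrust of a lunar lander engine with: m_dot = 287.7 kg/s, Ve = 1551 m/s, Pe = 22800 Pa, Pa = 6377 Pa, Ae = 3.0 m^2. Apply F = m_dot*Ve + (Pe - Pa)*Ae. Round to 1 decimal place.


Step 1: Momentum thrust = m_dot * Ve = 287.7 * 1551 = 446222.7 N
Step 2: Pressure thrust = (Pe - Pa) * Ae = (22800 - 6377) * 3.0 = 49269.0 N
Step 3: Total thrust F = 446222.7 + 49269.0 = 495491.7 N

495491.7


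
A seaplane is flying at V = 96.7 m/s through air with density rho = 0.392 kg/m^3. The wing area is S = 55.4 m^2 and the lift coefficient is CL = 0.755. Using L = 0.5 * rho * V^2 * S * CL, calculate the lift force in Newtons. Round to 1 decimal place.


Step 1: Calculate dynamic pressure q = 0.5 * 0.392 * 96.7^2 = 0.5 * 0.392 * 9350.89 = 1832.7744 Pa
Step 2: Multiply by wing area and lift coefficient: L = 1832.7744 * 55.4 * 0.755
Step 3: L = 101535.704 * 0.755 = 76659.5 N

76659.5


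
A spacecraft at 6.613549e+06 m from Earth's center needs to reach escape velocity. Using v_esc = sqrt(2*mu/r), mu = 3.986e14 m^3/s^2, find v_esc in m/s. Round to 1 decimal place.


Step 1: 2*mu/r = 2 * 3.986e14 / 6.613549e+06 = 120540423.9086
Step 2: v_esc = sqrt(120540423.9086) = 10979.1 m/s

10979.1


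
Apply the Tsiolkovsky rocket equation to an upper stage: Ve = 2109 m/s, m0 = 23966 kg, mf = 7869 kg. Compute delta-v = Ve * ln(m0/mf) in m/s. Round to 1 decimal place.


Step 1: Mass ratio m0/mf = 23966 / 7869 = 3.045622
Step 2: ln(3.045622) = 1.113705
Step 3: delta-v = 2109 * 1.113705 = 2348.8 m/s

2348.8


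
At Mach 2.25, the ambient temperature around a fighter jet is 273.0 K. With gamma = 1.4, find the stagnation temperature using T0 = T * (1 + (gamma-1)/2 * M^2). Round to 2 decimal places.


Step 1: (gamma-1)/2 = 0.2
Step 2: M^2 = 5.0625
Step 3: 1 + 0.2 * 5.0625 = 2.0125
Step 4: T0 = 273.0 * 2.0125 = 549.41 K

549.41


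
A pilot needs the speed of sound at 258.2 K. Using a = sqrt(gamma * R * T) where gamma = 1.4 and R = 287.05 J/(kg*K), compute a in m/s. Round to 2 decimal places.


Step 1: gamma * R * T = 1.4 * 287.05 * 258.2 = 103762.834
Step 2: a = sqrt(103762.834) = 322.12 m/s

322.12


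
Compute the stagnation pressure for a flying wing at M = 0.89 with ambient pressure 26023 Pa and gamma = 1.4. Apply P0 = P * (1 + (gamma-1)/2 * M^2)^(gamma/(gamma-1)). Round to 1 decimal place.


Step 1: (gamma-1)/2 * M^2 = 0.2 * 0.7921 = 0.15842
Step 2: 1 + 0.15842 = 1.15842
Step 3: Exponent gamma/(gamma-1) = 3.5
Step 4: P0 = 26023 * 1.15842^3.5 = 43540.0 Pa

43540.0


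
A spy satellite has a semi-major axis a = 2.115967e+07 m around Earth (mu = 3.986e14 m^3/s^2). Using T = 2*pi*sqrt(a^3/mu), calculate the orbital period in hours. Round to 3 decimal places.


Step 1: a^3 / mu = 9.473854e+21 / 3.986e14 = 2.376782e+07
Step 2: sqrt(2.376782e+07) = 4875.2253 s
Step 3: T = 2*pi * 4875.2253 = 30631.94 s
Step 4: T in hours = 30631.94 / 3600 = 8.509 hours

8.509


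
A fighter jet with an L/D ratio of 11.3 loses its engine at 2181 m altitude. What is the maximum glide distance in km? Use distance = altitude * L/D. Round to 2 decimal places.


Step 1: Glide distance = altitude * L/D = 2181 * 11.3 = 24645.3 m
Step 2: Convert to km: 24645.3 / 1000 = 24.65 km

24.65


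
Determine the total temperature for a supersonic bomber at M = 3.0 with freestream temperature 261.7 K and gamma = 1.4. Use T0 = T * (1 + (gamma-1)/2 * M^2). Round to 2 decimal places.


Step 1: (gamma-1)/2 = 0.2
Step 2: M^2 = 9.0
Step 3: 1 + 0.2 * 9.0 = 2.8
Step 4: T0 = 261.7 * 2.8 = 732.76 K

732.76


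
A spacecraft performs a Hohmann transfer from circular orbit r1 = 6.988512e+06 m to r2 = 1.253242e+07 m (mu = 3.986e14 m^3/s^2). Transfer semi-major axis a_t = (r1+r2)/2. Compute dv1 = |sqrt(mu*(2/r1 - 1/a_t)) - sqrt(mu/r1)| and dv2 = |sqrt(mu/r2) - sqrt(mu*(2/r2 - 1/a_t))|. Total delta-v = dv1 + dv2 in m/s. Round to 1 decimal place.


Step 1: Transfer semi-major axis a_t = (6.988512e+06 + 1.253242e+07) / 2 = 9.760466e+06 m
Step 2: v1 (circular at r1) = sqrt(mu/r1) = 7552.25 m/s
Step 3: v_t1 = sqrt(mu*(2/r1 - 1/a_t)) = 8557.73 m/s
Step 4: dv1 = |8557.73 - 7552.25| = 1005.48 m/s
Step 5: v2 (circular at r2) = 5639.64 m/s, v_t2 = 4772.09 m/s
Step 6: dv2 = |5639.64 - 4772.09| = 867.55 m/s
Step 7: Total delta-v = 1005.48 + 867.55 = 1873.0 m/s

1873.0


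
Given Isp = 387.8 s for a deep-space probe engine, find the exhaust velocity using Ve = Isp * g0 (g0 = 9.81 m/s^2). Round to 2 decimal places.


Step 1: Ve = Isp * g0 = 387.8 * 9.81
Step 2: Ve = 3804.32 m/s

3804.32


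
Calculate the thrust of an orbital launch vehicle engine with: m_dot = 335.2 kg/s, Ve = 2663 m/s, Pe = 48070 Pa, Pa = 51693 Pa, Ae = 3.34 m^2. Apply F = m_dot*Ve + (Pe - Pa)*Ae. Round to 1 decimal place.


Step 1: Momentum thrust = m_dot * Ve = 335.2 * 2663 = 892637.6 N
Step 2: Pressure thrust = (Pe - Pa) * Ae = (48070 - 51693) * 3.34 = -12100.82 N
Step 3: Total thrust F = 892637.6 + -12100.82 = 880536.8 N

880536.8


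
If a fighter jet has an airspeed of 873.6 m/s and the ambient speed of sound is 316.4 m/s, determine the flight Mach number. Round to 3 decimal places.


Step 1: M = V / a = 873.6 / 316.4
Step 2: M = 2.761

2.761


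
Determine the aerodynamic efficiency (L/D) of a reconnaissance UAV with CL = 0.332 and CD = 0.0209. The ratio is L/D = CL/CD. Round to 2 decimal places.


Step 1: L/D = CL / CD = 0.332 / 0.0209
Step 2: L/D = 15.89

15.89


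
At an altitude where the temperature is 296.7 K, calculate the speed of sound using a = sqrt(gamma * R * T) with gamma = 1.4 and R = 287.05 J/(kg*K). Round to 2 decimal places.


Step 1: gamma * R * T = 1.4 * 287.05 * 296.7 = 119234.829
Step 2: a = sqrt(119234.829) = 345.30 m/s

345.30


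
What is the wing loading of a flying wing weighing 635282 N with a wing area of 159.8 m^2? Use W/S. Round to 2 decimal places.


Step 1: Wing loading = W / S = 635282 / 159.8
Step 2: Wing loading = 3975.48 N/m^2

3975.48


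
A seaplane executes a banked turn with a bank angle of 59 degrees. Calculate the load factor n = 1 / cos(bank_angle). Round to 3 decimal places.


Step 1: Convert 59 degrees to radians = 1.029744
Step 2: cos(59 deg) = 0.515038
Step 3: n = 1 / 0.515038 = 1.942

1.942


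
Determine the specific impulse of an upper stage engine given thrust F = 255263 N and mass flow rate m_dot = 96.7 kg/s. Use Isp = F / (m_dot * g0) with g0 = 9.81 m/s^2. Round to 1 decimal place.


Step 1: m_dot * g0 = 96.7 * 9.81 = 948.63
Step 2: Isp = 255263 / 948.63 = 269.1 s

269.1


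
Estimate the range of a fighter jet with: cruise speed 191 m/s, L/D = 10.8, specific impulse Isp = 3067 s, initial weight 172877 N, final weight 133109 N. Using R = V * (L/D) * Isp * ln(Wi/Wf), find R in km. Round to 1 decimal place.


Step 1: Coefficient = V * (L/D) * Isp = 191 * 10.8 * 3067 = 6326607.6 m
Step 2: Wi/Wf = 172877 / 133109 = 1.298763
Step 3: ln(1.298763) = 0.261412
Step 4: R = 6326607.6 * 0.261412 = 1653851.3 m = 1653.9 km

1653.9


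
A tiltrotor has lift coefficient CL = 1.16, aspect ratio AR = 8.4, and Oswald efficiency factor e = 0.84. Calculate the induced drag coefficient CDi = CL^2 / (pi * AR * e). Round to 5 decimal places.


Step 1: CL^2 = 1.16^2 = 1.3456
Step 2: pi * AR * e = 3.14159 * 8.4 * 0.84 = 22.167078
Step 3: CDi = 1.3456 / 22.167078 = 0.06070

0.06070


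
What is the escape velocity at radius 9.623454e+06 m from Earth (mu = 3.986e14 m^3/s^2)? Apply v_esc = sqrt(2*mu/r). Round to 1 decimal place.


Step 1: 2*mu/r = 2 * 3.986e14 / 9.623454e+06 = 82839279.9508
Step 2: v_esc = sqrt(82839279.9508) = 9101.6 m/s

9101.6


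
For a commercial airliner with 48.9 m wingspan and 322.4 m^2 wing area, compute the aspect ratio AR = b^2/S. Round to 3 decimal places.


Step 1: b^2 = 48.9^2 = 2391.21
Step 2: AR = 2391.21 / 322.4 = 7.417

7.417


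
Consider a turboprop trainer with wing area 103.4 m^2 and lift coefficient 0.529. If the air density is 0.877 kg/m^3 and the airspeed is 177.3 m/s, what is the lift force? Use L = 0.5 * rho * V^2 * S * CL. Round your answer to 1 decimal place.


Step 1: Calculate dynamic pressure q = 0.5 * 0.877 * 177.3^2 = 0.5 * 0.877 * 31435.29 = 13784.3747 Pa
Step 2: Multiply by wing area and lift coefficient: L = 13784.3747 * 103.4 * 0.529
Step 3: L = 1425304.3404 * 0.529 = 753986.0 N

753986.0


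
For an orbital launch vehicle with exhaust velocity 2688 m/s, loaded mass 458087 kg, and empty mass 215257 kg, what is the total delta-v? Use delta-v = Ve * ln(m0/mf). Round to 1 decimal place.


Step 1: Mass ratio m0/mf = 458087 / 215257 = 2.128093
Step 2: ln(2.128093) = 0.755226
Step 3: delta-v = 2688 * 0.755226 = 2030.0 m/s

2030.0


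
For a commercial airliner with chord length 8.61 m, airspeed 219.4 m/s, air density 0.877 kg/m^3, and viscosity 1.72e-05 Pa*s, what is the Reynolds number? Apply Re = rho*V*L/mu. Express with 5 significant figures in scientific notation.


Step 1: Numerator = rho * V * L = 0.877 * 219.4 * 8.61 = 1656.682818
Step 2: Re = 1656.682818 / 1.72e-05
Step 3: Re = 9.6319e+07

9.6319e+07


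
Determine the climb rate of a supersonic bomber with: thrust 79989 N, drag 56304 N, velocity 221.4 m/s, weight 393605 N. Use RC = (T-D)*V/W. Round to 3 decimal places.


Step 1: Excess thrust = T - D = 79989 - 56304 = 23685 N
Step 2: Excess power = 23685 * 221.4 = 5243859.0 W
Step 3: RC = 5243859.0 / 393605 = 13.323 m/s

13.323
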